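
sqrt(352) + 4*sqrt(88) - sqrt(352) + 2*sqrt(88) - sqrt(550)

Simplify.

7*sqrt(22)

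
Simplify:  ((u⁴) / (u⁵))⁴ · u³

1/u

Inside the bracket: (u^-1)
Raise to the power 4: (u^-4)
Multiply by u³: add exponents.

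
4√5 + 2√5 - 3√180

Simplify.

4√5 = 4*√5; 2√5 = 2*√5; 3√180 = 18*√5
Combine: (4 + 2 - 18)·√5 = -12*√5

-12*√5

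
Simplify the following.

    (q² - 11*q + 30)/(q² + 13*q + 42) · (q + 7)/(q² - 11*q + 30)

Factor: q² - 11*q + 30 = (q - 5)·(q - 6);  q² + 13*q + 42 = (q + 7)·(q + 6);  q² - 11*q + 30 = (q - 6)·(q - 5)
Cancel the common factors (q + 7), (q - 5), (q - 6).

1/(q + 6)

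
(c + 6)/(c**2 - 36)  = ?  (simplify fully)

1/(c - 6)

Factor: c**2 - 36 = (c - 6)*(c + 6)
Cancel the common factor (c + 6).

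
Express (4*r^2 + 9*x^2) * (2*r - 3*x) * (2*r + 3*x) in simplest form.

16*r^4 - 81*x^4

Telescope via difference of squares: ((2*r)+(3*x))((2*r)-(3*x)) = 4*r^2 - 9*x^2, then repeat with the next factor.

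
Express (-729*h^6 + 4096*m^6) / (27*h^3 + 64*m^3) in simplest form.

-27*h^3 + 64*m^3

-729*h^6 + 4096*m^6 factors as -(3*h - 4*m)*(3*h + 4*m)*(9*h^2 - 12*h*m + 16*m^2)*(9*h^2 + 12*h*m + 16*m^2).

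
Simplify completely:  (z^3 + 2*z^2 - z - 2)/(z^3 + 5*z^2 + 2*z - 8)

Factor: z^3 + 2*z^2 - z - 2 = (z + 2)*(z - 1)*(z + 1);  z^3 + 5*z^2 + 2*z - 8 = (z - 1)*(z + 4)*(z + 2)
Cancel the common factors (z - 1), (z + 2).

(z + 1)/(z + 4)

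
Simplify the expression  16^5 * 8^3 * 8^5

2^44

16^5 = 2^20; 8^3 = 2^9; 8^5 = 2^15
Combine exponents: 2^44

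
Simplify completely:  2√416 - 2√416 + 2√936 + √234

2√416 = 8*√26; 2√416 = 8*√26; 2√936 = 12*√26; √234 = 3*√26
Combine: (8 - 8 + 12 + 3)·√26 = 15*√26

15*√26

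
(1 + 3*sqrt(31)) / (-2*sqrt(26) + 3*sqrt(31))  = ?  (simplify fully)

Multiply numerator and denominator by 2*sqrt(26) + 3*sqrt(31).
Denominator becomes 175; numerator becomes 2*sqrt(26) + 3*sqrt(31) + 6*sqrt(806) + 279.

(2*sqrt(26) + 3*sqrt(31) + 6*sqrt(806) + 279)/175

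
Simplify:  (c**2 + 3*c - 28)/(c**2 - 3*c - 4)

Factor: c**2 + 3*c - 28 = (c - 4)*(c + 7);  c**2 - 3*c - 4 = (c - 4)*(c + 1)
Cancel the common factor (c - 4).

(c + 7)/(c + 1)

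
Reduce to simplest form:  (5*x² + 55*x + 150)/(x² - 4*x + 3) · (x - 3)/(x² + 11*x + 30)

5/(x - 1)

Factor: 5*x² + 55*x + 150 = 5·(x + 6)·(x + 5);  x² - 4*x + 3 = (x - 3)·(x - 1);  x² + 11*x + 30 = (x + 6)·(x + 5)
Cancel the common factors (x + 5), (x + 6), (x - 3).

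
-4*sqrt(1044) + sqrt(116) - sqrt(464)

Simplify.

-26*sqrt(29)

4*sqrt(1044) = 24*sqrt(29); sqrt(116) = 2*sqrt(29); sqrt(464) = 4*sqrt(29)
Combine: (-24 + 2 - 4)·sqrt(29) = -26*sqrt(29)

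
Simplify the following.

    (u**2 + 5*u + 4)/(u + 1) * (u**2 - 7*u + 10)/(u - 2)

Factor: u**2 + 5*u + 4 = (u + 1)*(u + 4);  u**2 - 7*u + 10 = (u - 5)*(u - 2)
Cancel the common factors (u + 1), (u - 2).

u**2 - u - 20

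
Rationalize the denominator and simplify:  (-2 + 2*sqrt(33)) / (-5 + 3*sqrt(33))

Multiply numerator and denominator by -3*sqrt(33) - 5.
Denominator becomes -272; numerator becomes -188 - 4*sqrt(33).

(sqrt(33) + 47)/68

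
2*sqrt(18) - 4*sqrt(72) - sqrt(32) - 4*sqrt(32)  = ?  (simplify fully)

-38*sqrt(2)

2*sqrt(18) = 6*sqrt(2); 4*sqrt(72) = 24*sqrt(2); sqrt(32) = 4*sqrt(2); 4*sqrt(32) = 16*sqrt(2)
Combine: (6 - 24 - 4 - 16)·sqrt(2) = -38*sqrt(2)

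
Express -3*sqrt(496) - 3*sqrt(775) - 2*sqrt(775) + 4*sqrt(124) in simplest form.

3*sqrt(496) = 12*sqrt(31); 3*sqrt(775) = 15*sqrt(31); 2*sqrt(775) = 10*sqrt(31); 4*sqrt(124) = 8*sqrt(31)
Combine: (-12 - 15 - 10 + 8)·sqrt(31) = -29*sqrt(31)

-29*sqrt(31)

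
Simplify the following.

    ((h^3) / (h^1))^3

h^6

Inside the bracket: h^2
Raise to the power 3: h^6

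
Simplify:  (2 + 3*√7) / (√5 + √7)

Multiply numerator and denominator by -√5 + √7.
Denominator becomes 2; numerator becomes -3*√35 - 2*√5 + 2*√7 + 21.

(-3*√35 - 2*√5 + 2*√7 + 21)/2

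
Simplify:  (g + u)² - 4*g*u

Expanding gives g² - 2*g*u + u², a perfect square.

(g - u)²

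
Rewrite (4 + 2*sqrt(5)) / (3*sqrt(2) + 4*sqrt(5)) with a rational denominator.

Multiply numerator and denominator by -3*sqrt(2) + 4*sqrt(5).
Denominator becomes 62; numerator becomes -6*sqrt(10) - 12*sqrt(2) + 16*sqrt(5) + 40.

(-3*sqrt(10) - 6*sqrt(2) + 8*sqrt(5) + 20)/31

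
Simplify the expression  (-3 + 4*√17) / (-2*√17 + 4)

Multiply numerator and denominator by 4 + 2*√17.
Denominator becomes -52; numerator becomes 10*√17 + 124.

(-62 - 5*√17)/26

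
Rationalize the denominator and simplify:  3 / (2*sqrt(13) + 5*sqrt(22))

(-2*sqrt(13) + 5*sqrt(22))/166

Multiply numerator and denominator by -2*sqrt(13) + 5*sqrt(22).
Denominator becomes 498; numerator becomes -6*sqrt(13) + 15*sqrt(22).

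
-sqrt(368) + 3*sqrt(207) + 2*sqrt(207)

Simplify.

11*sqrt(23)

sqrt(368) = 4*sqrt(23); 3*sqrt(207) = 9*sqrt(23); 2*sqrt(207) = 6*sqrt(23)
Combine: (-4 + 9 + 6)·sqrt(23) = 11*sqrt(23)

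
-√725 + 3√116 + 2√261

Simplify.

√725 = 5*√29; 3√116 = 6*√29; 2√261 = 6*√29
Combine: (-5 + 6 + 6)·√29 = 7*√29

7*√29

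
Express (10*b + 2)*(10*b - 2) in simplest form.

100*b**2 - 4

(10*b)**2 - (2)**2 = 100*b**2 - 4.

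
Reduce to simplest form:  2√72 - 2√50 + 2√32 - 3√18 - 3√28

-6*√7 + √2

2√72 = 12*√2; 2√50 = 10*√2; 2√32 = 8*√2; 3√18 = 9*√2; 3√28 = 6*√7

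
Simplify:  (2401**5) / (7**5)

7**15

2401**5 = 7**20; 7**5 = 7**5
Combine exponents: 7**15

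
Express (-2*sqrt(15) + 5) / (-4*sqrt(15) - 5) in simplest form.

(-6*sqrt(15) + 29)/43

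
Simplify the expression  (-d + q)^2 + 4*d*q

(d + q)^2

After expansion: d^2 + 2*d*q + q^2 — a perfect-square trinomial.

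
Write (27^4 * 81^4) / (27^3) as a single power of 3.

27^4 = 3^12; 81^4 = 3^16; 27^3 = 3^9
Combine exponents: 3^19

3^19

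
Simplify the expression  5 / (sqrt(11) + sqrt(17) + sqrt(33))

(-110*sqrt(51) - 25*sqrt(33) + 135*sqrt(17) + 195*sqrt(11))/723

Group as (sqrt(17) + sqrt(33)) + sqrt(11); multiply by (sqrt(17) + sqrt(33)) - sqrt(11), then rationalise the remaining surd.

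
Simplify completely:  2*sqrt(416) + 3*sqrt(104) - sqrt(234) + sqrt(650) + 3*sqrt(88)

6*sqrt(22) + 16*sqrt(26)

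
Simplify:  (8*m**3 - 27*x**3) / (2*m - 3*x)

4*m**2 + 6*m*x + 9*x**2

(2*m)**3 - (3*x)**3 = (2*m - 3*x)(4*m**2 + 6*m*x + 9*x**2).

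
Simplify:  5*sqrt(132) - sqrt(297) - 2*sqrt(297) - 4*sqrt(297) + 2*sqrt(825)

-sqrt(33)

5*sqrt(132) = 10*sqrt(33); sqrt(297) = 3*sqrt(33); 2*sqrt(297) = 6*sqrt(33); 4*sqrt(297) = 12*sqrt(33); 2*sqrt(825) = 10*sqrt(33)
Combine: (10 - 3 - 6 - 12 + 10)·sqrt(33) = -sqrt(33)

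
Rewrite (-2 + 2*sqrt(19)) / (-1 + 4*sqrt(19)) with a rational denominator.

(-2*sqrt(19) + 50)/101

Multiply numerator and denominator by -4*sqrt(19) - 1.
Denominator becomes -303; numerator becomes -150 + 6*sqrt(19).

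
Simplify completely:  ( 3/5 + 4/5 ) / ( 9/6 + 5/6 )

3/5

Numerator: 3/5 + 4/5 = 7/5
Denominator: 9/6 + 5/6 = 7/3
Divide: (7/5) · (3/7) = 3/5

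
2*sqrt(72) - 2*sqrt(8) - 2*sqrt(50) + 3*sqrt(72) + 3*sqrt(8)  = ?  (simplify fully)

22*sqrt(2)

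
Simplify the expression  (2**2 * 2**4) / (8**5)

2**(-9)

2**2 = 2**2; 2**4 = 2**4; 8**5 = 2**15
Combine exponents: 2**(-9)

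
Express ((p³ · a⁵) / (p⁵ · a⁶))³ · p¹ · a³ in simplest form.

Inside the bracket: (p^-2) · (a^-1)
Raise to the power 3: (p^-6) · (a^-3)
Multiply by p¹ · a³: add exponents.

p^(-5)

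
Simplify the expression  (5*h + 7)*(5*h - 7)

(5*h)**2 - (7)**2 = 25*h**2 - 49.

25*h**2 - 49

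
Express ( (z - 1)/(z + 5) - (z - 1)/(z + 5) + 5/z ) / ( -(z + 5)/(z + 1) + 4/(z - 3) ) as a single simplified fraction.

(-5*z^2 + 10*z + 15)/(z^3 - 2*z^2 - 19*z)

Numerator: (z - 1)/(z + 5) - (z - 1)/(z + 5) + 5/z = 5/z
Denominator: -(z + 5)/(z + 1) + 4/(z - 3) = (-z^2 + 2*z + 19)/(z^2 - 2*z - 3)
Divide: (5/z) · ((z^2 - 2*z - 3)/(-z^2 + 2*z + 19)) = (-5*z^2 + 10*z + 15)/(z^3 - 2*z^2 - 19*z)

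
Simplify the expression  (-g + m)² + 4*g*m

(g + m)²

After expansion: g² + 2*g*m + m² — a perfect-square trinomial.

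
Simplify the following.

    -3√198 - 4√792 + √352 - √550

3√198 = 9*√22; 4√792 = 24*√22; √352 = 4*√22; √550 = 5*√22
Combine: (-9 - 24 + 4 - 5)·√22 = -34*√22

-34*√22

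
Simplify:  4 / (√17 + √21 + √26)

Group as (√17 + √21) + √26; multiply by (√17 + √21) - √26, then rationalise the remaining surd.

(-2*√9282 + 12*√26 + 22*√21 + 30*√17)/321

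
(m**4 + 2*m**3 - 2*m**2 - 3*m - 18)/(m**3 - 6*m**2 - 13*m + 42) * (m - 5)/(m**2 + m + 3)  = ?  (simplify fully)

(m - 5)/(m - 7)

Factor: m**4 + 2*m**3 - 2*m**2 - 3*m - 18 = (m + 3)*(m - 2)*(m**2 + m + 3);  m**3 - 6*m**2 - 13*m + 42 = (m + 3)*(m - 2)*(m - 7)
Cancel the common factors (m**2 + m + 3), (m - 2), (m + 3).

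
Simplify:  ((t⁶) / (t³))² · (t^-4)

t²

Inside the bracket: t³
Raise to the power 2: t⁶
Multiply by (t^-4): add exponents.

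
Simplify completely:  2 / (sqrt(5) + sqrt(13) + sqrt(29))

Group as (sqrt(5) + sqrt(29)) + sqrt(13); multiply by (sqrt(5) + sqrt(29)) - sqrt(13), then rationalise the remaining surd.

(-4*sqrt(1885) - 22*sqrt(29) + 42*sqrt(13) + 74*sqrt(5))/139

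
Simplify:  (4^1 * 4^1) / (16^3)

2^(-8)

4^1 = 2^2; 4^1 = 2^2; 16^3 = 2^12
Combine exponents: 2^(-8)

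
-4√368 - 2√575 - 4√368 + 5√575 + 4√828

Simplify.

7*√23

4√368 = 16*√23; 2√575 = 10*√23; 4√368 = 16*√23; 5√575 = 25*√23; 4√828 = 24*√23
Combine: (-16 - 10 - 16 + 25 + 24)·√23 = 7*√23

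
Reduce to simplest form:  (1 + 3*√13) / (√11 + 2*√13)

(-3*√143 - √11 + 2*√13 + 78)/41

Multiply numerator and denominator by -√11 + 2*√13.
Denominator becomes 41; numerator becomes -3*√143 - √11 + 2*√13 + 78.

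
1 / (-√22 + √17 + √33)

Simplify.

Group as (√17 + √33) - √22; multiply by (√17 + √33) + √22, then rationalise the remaining surd.

(-14*√22 + 3*√33 + 19*√17 + 11*√102)/730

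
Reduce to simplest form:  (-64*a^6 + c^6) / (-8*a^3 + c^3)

Factor c^6 - (2*a)^6 and cancel (-8*a^3 + c^3).

8*a^3 + c^3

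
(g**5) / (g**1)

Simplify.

g**4

Quotient: g**4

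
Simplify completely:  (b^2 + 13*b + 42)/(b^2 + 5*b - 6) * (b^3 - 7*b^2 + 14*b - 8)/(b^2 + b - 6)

(b^2 + 3*b - 28)/(b + 3)

Factor: b^2 + 13*b + 42 = (b + 7)*(b + 6);  b^2 + 5*b - 6 = (b + 6)*(b - 1);  b^3 - 7*b^2 + 14*b - 8 = (b - 1)*(b - 2)*(b - 4);  b^2 + b - 6 = (b + 3)*(b - 2)
Cancel the common factors (b - 1), (b - 2), (b + 6).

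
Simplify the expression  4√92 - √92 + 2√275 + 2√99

6*√23 + 16*√11

4√92 = 8*√23; √92 = 2*√23; 2√275 = 10*√11; 2√99 = 6*√11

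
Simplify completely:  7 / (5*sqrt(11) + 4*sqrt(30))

Multiply numerator and denominator by -4*sqrt(30) + 5*sqrt(11).
Denominator becomes -205; numerator becomes -28*sqrt(30) + 35*sqrt(11).

(-35*sqrt(11) + 28*sqrt(30))/205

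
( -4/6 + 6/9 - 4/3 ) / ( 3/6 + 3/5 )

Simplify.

-40/33

Numerator: -4/6 + 6/9 - 4/3 = -4/3
Denominator: 3/6 + 3/5 = 11/10
Divide: (-4/3) · (10/11) = -40/33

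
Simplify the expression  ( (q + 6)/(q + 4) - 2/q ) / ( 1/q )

(q² + 4*q - 8)/(q + 4)

Numerator: (q + 6)/(q + 4) - 2/q = (q² + 4*q - 8)/(q² + 4*q)
Denominator: 1/q = 1/q
Divide: ((q² + 4*q - 8)/(q² + 4*q)) · (q) = (q² + 4*q - 8)/(q + 4)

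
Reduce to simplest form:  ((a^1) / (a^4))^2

a^(-6)

Inside the bracket: (a^-3)
Raise to the power 2: (a^-6)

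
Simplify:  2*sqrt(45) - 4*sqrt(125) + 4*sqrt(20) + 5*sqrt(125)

19*sqrt(5)

2*sqrt(45) = 6*sqrt(5); 4*sqrt(125) = 20*sqrt(5); 4*sqrt(20) = 8*sqrt(5); 5*sqrt(125) = 25*sqrt(5)
Combine: (6 - 20 + 8 + 25)·sqrt(5) = 19*sqrt(5)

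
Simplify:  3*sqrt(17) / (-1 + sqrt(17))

(3*sqrt(17) + 51)/16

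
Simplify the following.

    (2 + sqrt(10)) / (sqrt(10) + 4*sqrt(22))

(-5 - sqrt(10) + 4*sqrt(22) + 4*sqrt(55))/171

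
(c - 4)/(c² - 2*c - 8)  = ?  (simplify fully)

1/(c + 2)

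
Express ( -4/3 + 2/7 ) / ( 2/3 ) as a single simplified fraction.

-11/7

Numerator: -4/3 + 2/7 = -22/21
Denominator: 2/3 = 2/3
Divide: (-22/21) · (3/2) = -11/7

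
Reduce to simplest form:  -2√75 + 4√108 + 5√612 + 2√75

2√75 = 10*√3; 4√108 = 24*√3; 5√612 = 30*√17; 2√75 = 10*√3

24*√3 + 30*√17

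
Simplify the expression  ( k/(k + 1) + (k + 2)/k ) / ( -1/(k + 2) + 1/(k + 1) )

(2*k**3 + 7*k**2 + 8*k + 4)/k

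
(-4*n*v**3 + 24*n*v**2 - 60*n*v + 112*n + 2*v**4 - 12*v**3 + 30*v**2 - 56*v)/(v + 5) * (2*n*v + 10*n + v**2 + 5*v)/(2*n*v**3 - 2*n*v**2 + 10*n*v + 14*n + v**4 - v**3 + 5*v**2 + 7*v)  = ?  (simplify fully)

(-4*n*v + 16*n + 2*v**2 - 8*v)/(v + 1)

Factor: -4*n*v**3 + 24*n*v**2 - 60*n*v + 112*n + 2*v**4 - 12*v**3 + 30*v**2 - 56*v = 2*(v**2 - 2*v + 7)*(v - 4)*(-2*n + v);  2*n*v + 10*n + v**2 + 5*v = (2*n + v)*(v + 5);  2*n*v**3 - 2*n*v**2 + 10*n*v + 14*n + v**4 - v**3 + 5*v**2 + 7*v = (v + 1)*(v**2 - 2*v + 7)*(2*n + v)
Cancel the common factors (v**2 - 2*v + 7), (2*n + v), (v + 5).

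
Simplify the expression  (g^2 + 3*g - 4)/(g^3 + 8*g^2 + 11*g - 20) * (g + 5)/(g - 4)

Factor: g^2 + 3*g - 4 = (g + 4)*(g - 1);  g^3 + 8*g^2 + 11*g - 20 = (g - 1)*(g + 4)*(g + 5)
Cancel the common factors (g - 1), (g + 4), (g + 5).

1/(g - 4)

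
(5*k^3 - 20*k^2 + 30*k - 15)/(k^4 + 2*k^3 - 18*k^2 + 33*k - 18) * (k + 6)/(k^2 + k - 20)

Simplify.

5/(k^2 + k - 20)

Factor: 5*k^3 - 20*k^2 + 30*k - 15 = 5*(k - 1)*(k^2 - 3*k + 3);  k^4 + 2*k^3 - 18*k^2 + 33*k - 18 = (k - 1)*(k + 6)*(k^2 - 3*k + 3);  k^2 + k - 20 = (k - 4)*(k + 5)
Cancel the common factors (k^2 - 3*k + 3), (k + 6), (k - 1).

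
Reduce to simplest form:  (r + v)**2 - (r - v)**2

Only the odd-power cross terms survive.

4*r*v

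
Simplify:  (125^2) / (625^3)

5^(-6)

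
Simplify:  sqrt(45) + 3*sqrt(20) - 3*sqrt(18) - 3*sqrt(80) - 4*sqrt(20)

-11*sqrt(5) - 9*sqrt(2)

sqrt(45) = 3*sqrt(5); 3*sqrt(20) = 6*sqrt(5); 3*sqrt(18) = 9*sqrt(2); 3*sqrt(80) = 12*sqrt(5); 4*sqrt(20) = 8*sqrt(5)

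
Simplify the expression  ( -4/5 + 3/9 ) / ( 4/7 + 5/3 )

-49/235

Numerator: -4/5 + 3/9 = -7/15
Denominator: 4/7 + 5/3 = 47/21
Divide: (-7/15) · (21/47) = -49/235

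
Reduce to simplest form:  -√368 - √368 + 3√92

-2*√23

√368 = 4*√23; √368 = 4*√23; 3√92 = 6*√23
Combine: (-4 - 4 + 6)·√23 = -2*√23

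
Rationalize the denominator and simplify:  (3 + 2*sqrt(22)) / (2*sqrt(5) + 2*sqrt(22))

Multiply numerator and denominator by -2*sqrt(5) + 2*sqrt(22).
Denominator becomes 68; numerator becomes -4*sqrt(110) - 6*sqrt(5) + 6*sqrt(22) + 88.

(-2*sqrt(110) - 3*sqrt(5) + 3*sqrt(22) + 44)/34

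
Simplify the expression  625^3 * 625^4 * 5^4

5^32

625^3 = 5^12; 625^4 = 5^16; 5^4 = 5^4
Combine exponents: 5^32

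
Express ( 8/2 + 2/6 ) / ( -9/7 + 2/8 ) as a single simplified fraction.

-364/87

Numerator: 8/2 + 2/6 = 13/3
Denominator: -9/7 + 2/8 = -29/28
Divide: (13/3) · (-28/29) = -364/87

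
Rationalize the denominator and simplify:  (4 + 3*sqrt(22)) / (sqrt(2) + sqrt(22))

(-3*sqrt(11) - 2*sqrt(2) + 2*sqrt(22) + 33)/10

Multiply numerator and denominator by -sqrt(2) + sqrt(22).
Denominator becomes 20; numerator becomes -6*sqrt(11) - 4*sqrt(2) + 4*sqrt(22) + 66.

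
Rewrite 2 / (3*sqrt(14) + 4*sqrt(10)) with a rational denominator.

(-3*sqrt(14) + 4*sqrt(10))/17

Multiply numerator and denominator by -4*sqrt(10) + 3*sqrt(14).
Denominator becomes -34; numerator becomes -8*sqrt(10) + 6*sqrt(14).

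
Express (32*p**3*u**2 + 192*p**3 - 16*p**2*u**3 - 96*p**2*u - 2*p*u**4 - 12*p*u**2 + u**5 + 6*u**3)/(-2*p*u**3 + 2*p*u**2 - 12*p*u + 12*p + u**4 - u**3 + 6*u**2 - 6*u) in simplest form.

(-16*p**2 + u**2)/(u - 1)

Factor: 32*p**3*u**2 + 192*p**3 - 16*p**2*u**3 - 96*p**2*u - 2*p*u**4 - 12*p*u**2 + u**5 + 6*u**3 = (u**2 + 6)*(-4*p + u)*(4*p + u)*(-2*p + u);  -2*p*u**3 + 2*p*u**2 - 12*p*u + 12*p + u**4 - u**3 + 6*u**2 - 6*u = (u**2 + 6)*(-2*p + u)*(u - 1)
Cancel the common factors (u**2 + 6), (-2*p + u).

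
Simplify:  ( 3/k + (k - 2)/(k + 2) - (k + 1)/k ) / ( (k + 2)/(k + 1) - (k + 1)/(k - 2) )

Numerator: 3/k + (k - 2)/(k + 2) - (k + 1)/k = (-2*k + 4)/(k^2 + 2*k)
Denominator: (k + 2)/(k + 1) - (k + 1)/(k - 2) = (-2*k - 5)/(k^2 - k - 2)
Divide: ((-2*k + 4)/(k^2 + 2*k)) · ((k^2 - k - 2)/(-2*k - 5)) = (2*k^3 - 6*k^2 + 8)/(2*k^3 + 9*k^2 + 10*k)

(2*k^3 - 6*k^2 + 8)/(2*k^3 + 9*k^2 + 10*k)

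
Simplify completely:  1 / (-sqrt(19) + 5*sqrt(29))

(sqrt(19) + 5*sqrt(29))/706

Multiply numerator and denominator by sqrt(19) + 5*sqrt(29).
Denominator becomes 706; numerator becomes sqrt(19) + 5*sqrt(29).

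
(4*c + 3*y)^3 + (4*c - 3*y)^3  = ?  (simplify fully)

128*c^3 + 216*c*y^2

Binomially expand both and collect terms in (4*c), (3*y).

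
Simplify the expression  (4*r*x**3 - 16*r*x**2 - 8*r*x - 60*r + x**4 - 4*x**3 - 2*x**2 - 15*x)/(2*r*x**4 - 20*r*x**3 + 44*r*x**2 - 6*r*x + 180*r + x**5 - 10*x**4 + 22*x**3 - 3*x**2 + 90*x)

Factor: 4*r*x**3 - 16*r*x**2 - 8*r*x - 60*r + x**4 - 4*x**3 - 2*x**2 - 15*x = (x**2 + x + 3)*(4*r + x)*(x - 5);  2*r*x**4 - 20*r*x**3 + 44*r*x**2 - 6*r*x + 180*r + x**5 - 10*x**4 + 22*x**3 - 3*x**2 + 90*x = (x**2 + x + 3)*(x - 6)*(2*r + x)*(x - 5)
Cancel the common factors (x**2 + x + 3), (x - 5).

(4*r + x)/(2*r*x - 12*r + x**2 - 6*x)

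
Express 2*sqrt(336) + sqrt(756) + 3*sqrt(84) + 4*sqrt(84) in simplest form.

28*sqrt(21)

2*sqrt(336) = 8*sqrt(21); sqrt(756) = 6*sqrt(21); 3*sqrt(84) = 6*sqrt(21); 4*sqrt(84) = 8*sqrt(21)
Combine: (8 + 6 + 6 + 8)·sqrt(21) = 28*sqrt(21)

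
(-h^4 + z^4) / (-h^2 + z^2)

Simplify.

h^2 + z^2

-h^4 + z^4 factors as (-h + z)*(h + z)*(h^2 + z^2).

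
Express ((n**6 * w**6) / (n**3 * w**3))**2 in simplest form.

Inside the bracket: n**3 * w**3
Raise to the power 2: n**6 * w**6

n**6*w**6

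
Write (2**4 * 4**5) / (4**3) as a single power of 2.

2**8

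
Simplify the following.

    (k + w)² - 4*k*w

Expand the square and combine the 4*k*w term.

(k - w)²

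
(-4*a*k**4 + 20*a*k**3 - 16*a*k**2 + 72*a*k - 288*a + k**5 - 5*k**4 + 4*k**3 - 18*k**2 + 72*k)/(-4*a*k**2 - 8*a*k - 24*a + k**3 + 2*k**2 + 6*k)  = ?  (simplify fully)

k**2 - 7*k + 12

Factor: -4*a*k**4 + 20*a*k**3 - 16*a*k**2 + 72*a*k - 288*a + k**5 - 5*k**4 + 4*k**3 - 18*k**2 + 72*k = (k**2 + 2*k + 6)*(k - 4)*(-4*a + k)*(k - 3);  -4*a*k**2 - 8*a*k - 24*a + k**3 + 2*k**2 + 6*k = (k**2 + 2*k + 6)*(-4*a + k)
Cancel the common factors (k**2 + 2*k + 6), (-4*a + k).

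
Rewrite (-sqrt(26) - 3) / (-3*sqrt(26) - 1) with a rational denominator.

(8*sqrt(26) + 75)/233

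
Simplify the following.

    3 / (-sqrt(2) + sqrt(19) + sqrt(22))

(-117*sqrt(2) - 3*sqrt(22) + 15*sqrt(19) + 12*sqrt(209))/151

Group as (sqrt(19) + sqrt(22)) - sqrt(2); multiply by (sqrt(19) + sqrt(22)) + sqrt(2), then rationalise the remaining surd.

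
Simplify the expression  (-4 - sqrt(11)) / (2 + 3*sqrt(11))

(-2*sqrt(11) - 5)/19

Multiply numerator and denominator by -3*sqrt(11) + 2.
Denominator becomes -95; numerator becomes 25 + 10*sqrt(11).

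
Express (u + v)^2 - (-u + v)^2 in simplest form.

4*u*v

Write as f(v,u) - f(v,-u) and expand.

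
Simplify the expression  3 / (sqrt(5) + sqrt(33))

Multiply numerator and denominator by -sqrt(33) + sqrt(5).
Denominator becomes -28; numerator becomes -3*sqrt(33) + 3*sqrt(5).

(-3*sqrt(5) + 3*sqrt(33))/28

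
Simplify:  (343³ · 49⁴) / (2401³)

343³ = 7^9; 49⁴ = 7^8; 2401³ = 7^12
Combine exponents: 7^5

7^5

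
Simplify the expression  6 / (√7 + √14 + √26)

Group as (√7 + √14) + √26; multiply by (√7 + √14) - √26, then rationalise the remaining surd.

(-168*√13 - 30*√26 + 114*√14 + 198*√7)/367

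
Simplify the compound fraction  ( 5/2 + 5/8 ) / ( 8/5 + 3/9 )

375/232

Numerator: 5/2 + 5/8 = 25/8
Denominator: 8/5 + 3/9 = 29/15
Divide: (25/8) · (15/29) = 375/232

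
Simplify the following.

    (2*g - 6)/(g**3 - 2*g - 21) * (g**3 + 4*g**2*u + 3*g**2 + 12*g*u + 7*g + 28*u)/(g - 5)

Factor: 2*g - 6 = 2*(g - 3);  g**3 - 2*g - 21 = (g**2 + 3*g + 7)*(g - 3);  g**3 + 4*g**2*u + 3*g**2 + 12*g*u + 7*g + 28*u = (g + 4*u)*(g**2 + 3*g + 7)
Cancel the common factors (g**2 + 3*g + 7), (g - 3).

(2*g + 8*u)/(g - 5)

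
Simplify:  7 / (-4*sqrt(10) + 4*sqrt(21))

(7*sqrt(10) + 7*sqrt(21))/44

Multiply numerator and denominator by 4*sqrt(10) + 4*sqrt(21).
Denominator becomes 176; numerator becomes 28*sqrt(10) + 28*sqrt(21).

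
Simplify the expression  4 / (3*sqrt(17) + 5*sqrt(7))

(-6*sqrt(17) + 10*sqrt(7))/11

Multiply numerator and denominator by -5*sqrt(7) + 3*sqrt(17).
Denominator becomes -22; numerator becomes -20*sqrt(7) + 12*sqrt(17).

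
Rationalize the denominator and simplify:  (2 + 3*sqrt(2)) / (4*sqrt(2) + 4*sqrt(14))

(-3 - sqrt(2) + sqrt(14) + 3*sqrt(7))/24

Multiply numerator and denominator by -4*sqrt(14) + 4*sqrt(2).
Denominator becomes -192; numerator becomes -24*sqrt(7) - 8*sqrt(14) + 8*sqrt(2) + 24.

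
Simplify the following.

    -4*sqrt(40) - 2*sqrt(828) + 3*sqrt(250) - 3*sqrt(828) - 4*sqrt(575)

4*sqrt(40) = 8*sqrt(10); 2*sqrt(828) = 12*sqrt(23); 3*sqrt(250) = 15*sqrt(10); 3*sqrt(828) = 18*sqrt(23); 4*sqrt(575) = 20*sqrt(23)

-50*sqrt(23) + 7*sqrt(10)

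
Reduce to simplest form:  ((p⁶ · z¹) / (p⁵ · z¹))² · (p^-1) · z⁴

p*z⁴

Inside the bracket: p¹
Raise to the power 2: p²
Multiply by (p^-1) · z⁴: add exponents.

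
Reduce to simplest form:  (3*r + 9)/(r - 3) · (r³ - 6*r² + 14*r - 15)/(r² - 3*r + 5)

3*r + 9

Factor: 3*r + 9 = 3·(r + 3);  r³ - 6*r² + 14*r - 15 = (r - 3)·(r² - 3*r + 5)
Cancel the common factors (r² - 3*r + 5), (r - 3).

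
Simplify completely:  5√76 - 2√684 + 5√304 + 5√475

5√76 = 10*√19; 2√684 = 12*√19; 5√304 = 20*√19; 5√475 = 25*√19
Combine: (10 - 12 + 20 + 25)·√19 = 43*√19

43*√19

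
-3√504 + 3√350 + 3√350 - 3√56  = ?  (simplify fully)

3√504 = 18*√14; 3√350 = 15*√14; 3√350 = 15*√14; 3√56 = 6*√14
Combine: (-18 + 15 + 15 - 6)·√14 = 6*√14

6*√14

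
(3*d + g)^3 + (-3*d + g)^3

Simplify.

2*g*(27*d^2 + g^2)

Only the even-power cross terms survive.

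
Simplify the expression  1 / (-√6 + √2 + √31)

(-35*√2 - 4*√93 + 27*√6 + 23*√31)/481

Group as (√2 + √31) - √6; multiply by (√2 + √31) + √6, then rationalise the remaining surd.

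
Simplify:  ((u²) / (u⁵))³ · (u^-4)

u^(-13)

Inside the bracket: (u^-3)
Raise to the power 3: (u^-9)
Multiply by (u^-4): add exponents.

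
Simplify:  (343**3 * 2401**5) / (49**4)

7**21

343**3 = 7**9; 2401**5 = 7**20; 49**4 = 7**8
Combine exponents: 7**21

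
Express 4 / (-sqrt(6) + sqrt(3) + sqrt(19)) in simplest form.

Group as (sqrt(3) + sqrt(19)) - sqrt(6); multiply by (sqrt(3) + sqrt(19)) + sqrt(6), then rationalise the remaining surd.

(-22*sqrt(3) - 6*sqrt(38) + 16*sqrt(6) + 10*sqrt(19))/7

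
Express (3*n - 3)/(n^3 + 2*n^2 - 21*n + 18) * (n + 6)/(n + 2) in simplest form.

3/(n^2 - n - 6)

Factor: 3*n - 3 = 3*(n - 1);  n^3 + 2*n^2 - 21*n + 18 = (n - 3)*(n - 1)*(n + 6)
Cancel the common factors (n - 1), (n + 6).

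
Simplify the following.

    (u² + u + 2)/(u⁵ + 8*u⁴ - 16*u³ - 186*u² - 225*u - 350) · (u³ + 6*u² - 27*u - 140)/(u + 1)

(u + 4)/(u² + 6*u + 5)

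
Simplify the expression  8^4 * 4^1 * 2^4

8^4 = 2^12; 4^1 = 2^2; 2^4 = 2^4
Combine exponents: 2^18

2^18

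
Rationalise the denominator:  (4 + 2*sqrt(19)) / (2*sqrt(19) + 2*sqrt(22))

Multiply numerator and denominator by -2*sqrt(22) + 2*sqrt(19).
Denominator becomes -12; numerator becomes -4*sqrt(418) - 8*sqrt(22) + 8*sqrt(19) + 76.

(-19 - 2*sqrt(19) + 2*sqrt(22) + sqrt(418))/3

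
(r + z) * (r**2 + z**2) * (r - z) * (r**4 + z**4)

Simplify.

r**8 - z**8

Pair the conjugate factors: (r+z)(r-z) = r**2 - z**2, then repeat with the next factor.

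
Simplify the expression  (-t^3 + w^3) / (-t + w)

t^2 + t*w + w^2

w^3 - t^3 = (-t + w)(t^2 + t*w + w^2).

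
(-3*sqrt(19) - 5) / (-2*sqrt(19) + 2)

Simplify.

(4*sqrt(19) + 31)/18

Multiply numerator and denominator by 2 + 2*sqrt(19).
Denominator becomes -72; numerator becomes -124 - 16*sqrt(19).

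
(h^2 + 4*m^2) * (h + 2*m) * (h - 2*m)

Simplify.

h^4 - 16*m^4

Telescope via difference of squares: (h+(2*m))(h-(2*m)) = h^2 - 4*m^2, then repeat with the next factor.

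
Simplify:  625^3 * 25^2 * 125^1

5^19

625^3 = 5^12; 25^2 = 5^4; 125^1 = 5^3
Combine exponents: 5^19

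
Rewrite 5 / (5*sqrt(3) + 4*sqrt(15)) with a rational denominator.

Multiply numerator and denominator by -4*sqrt(15) + 5*sqrt(3).
Denominator becomes -165; numerator becomes -20*sqrt(15) + 25*sqrt(3).

(-5*sqrt(3) + 4*sqrt(15))/33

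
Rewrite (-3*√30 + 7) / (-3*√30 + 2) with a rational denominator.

(-15*√30 + 256)/266

Multiply numerator and denominator by 2 + 3*√30.
Denominator becomes -266; numerator becomes -256 + 15*√30.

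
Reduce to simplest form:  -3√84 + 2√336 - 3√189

3√84 = 6*√21; 2√336 = 8*√21; 3√189 = 9*√21
Combine: (-6 + 8 - 9)·√21 = -7*√21

-7*√21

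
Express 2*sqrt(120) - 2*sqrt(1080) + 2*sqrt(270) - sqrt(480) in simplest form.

-6*sqrt(30)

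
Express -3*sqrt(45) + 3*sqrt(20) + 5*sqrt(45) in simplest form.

3*sqrt(45) = 9*sqrt(5); 3*sqrt(20) = 6*sqrt(5); 5*sqrt(45) = 15*sqrt(5)
Combine: (-9 + 6 + 15)·sqrt(5) = 12*sqrt(5)

12*sqrt(5)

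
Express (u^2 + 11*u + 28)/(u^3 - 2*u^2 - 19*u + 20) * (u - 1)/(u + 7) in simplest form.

1/(u - 5)

Factor: u^2 + 11*u + 28 = (u + 4)*(u + 7);  u^3 - 2*u^2 - 19*u + 20 = (u - 1)*(u + 4)*(u - 5)
Cancel the common factors (u + 4), (u + 7), (u - 1).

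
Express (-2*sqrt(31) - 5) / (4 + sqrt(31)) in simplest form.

Multiply numerator and denominator by -sqrt(31) + 4.
Denominator becomes -15; numerator becomes -3*sqrt(31) + 42.

(-14 + sqrt(31))/5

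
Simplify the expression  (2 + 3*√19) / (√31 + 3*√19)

(-3*√589 - 2*√31 + 6*√19 + 171)/140

Multiply numerator and denominator by -√31 + 3*√19.
Denominator becomes 140; numerator becomes -3*√589 - 2*√31 + 6*√19 + 171.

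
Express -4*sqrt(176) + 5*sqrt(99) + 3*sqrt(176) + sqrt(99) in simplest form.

14*sqrt(11)

4*sqrt(176) = 16*sqrt(11); 5*sqrt(99) = 15*sqrt(11); 3*sqrt(176) = 12*sqrt(11); sqrt(99) = 3*sqrt(11)
Combine: (-16 + 15 + 12 + 3)·sqrt(11) = 14*sqrt(11)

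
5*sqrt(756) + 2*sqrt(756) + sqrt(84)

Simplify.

5*sqrt(756) = 30*sqrt(21); 2*sqrt(756) = 12*sqrt(21); sqrt(84) = 2*sqrt(21)
Combine: (30 + 12 + 2)·sqrt(21) = 44*sqrt(21)

44*sqrt(21)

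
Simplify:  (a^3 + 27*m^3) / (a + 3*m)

a^2 - 3*a*m + 9*m^2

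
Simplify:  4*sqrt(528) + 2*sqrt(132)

4*sqrt(528) = 16*sqrt(33); 2*sqrt(132) = 4*sqrt(33)
Combine: (16 + 4)·sqrt(33) = 20*sqrt(33)

20*sqrt(33)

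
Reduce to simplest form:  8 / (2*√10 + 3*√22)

(-8*√10 + 12*√22)/79

Multiply numerator and denominator by -2*√10 + 3*√22.
Denominator becomes 158; numerator becomes -16*√10 + 24*√22.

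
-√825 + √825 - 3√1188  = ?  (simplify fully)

-18*√33

√825 = 5*√33; √825 = 5*√33; 3√1188 = 18*√33
Combine: (-5 + 5 - 18)·√33 = -18*√33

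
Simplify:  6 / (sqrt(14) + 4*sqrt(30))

(-3*sqrt(14) + 12*sqrt(30))/233

Multiply numerator and denominator by -sqrt(14) + 4*sqrt(30).
Denominator becomes 466; numerator becomes -6*sqrt(14) + 24*sqrt(30).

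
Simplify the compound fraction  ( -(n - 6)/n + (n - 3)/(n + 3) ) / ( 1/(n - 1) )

(18*n - 18)/(n**2 + 3*n)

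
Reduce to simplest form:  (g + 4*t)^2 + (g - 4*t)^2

Only the even-power cross terms survive.

2*g^2 + 32*t^2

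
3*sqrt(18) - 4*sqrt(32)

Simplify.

-7*sqrt(2)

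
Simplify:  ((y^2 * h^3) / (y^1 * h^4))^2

y^2/h^2

Inside the bracket: y^1 * (h^-1)
Raise to the power 2: y^2 * (h^-2)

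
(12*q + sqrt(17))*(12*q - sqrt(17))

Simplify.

144*q^2 - 17

(12*q)^2 - (sqrt(17))^2 = 144*q^2 - 17.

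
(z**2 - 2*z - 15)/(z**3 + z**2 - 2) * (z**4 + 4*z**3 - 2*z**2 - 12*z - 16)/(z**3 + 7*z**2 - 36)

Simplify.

Factor: z**2 - 2*z - 15 = (z - 5)*(z + 3);  z**3 + z**2 - 2 = (z**2 + 2*z + 2)*(z - 1);  z**4 + 4*z**3 - 2*z**2 - 12*z - 16 = (z + 4)*(z**2 + 2*z + 2)*(z - 2);  z**3 + 7*z**2 - 36 = (z + 6)*(z + 3)*(z - 2)
Cancel the common factors (z**2 + 2*z + 2), (z + 3), (z - 2).

(z**2 - z - 20)/(z**2 + 5*z - 6)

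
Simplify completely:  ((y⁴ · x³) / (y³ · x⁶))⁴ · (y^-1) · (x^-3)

Inside the bracket: y¹ · (x^-3)
Raise to the power 4: y⁴ · (x^-12)
Multiply by (y^-1) · (x^-3): add exponents.

y³/x^15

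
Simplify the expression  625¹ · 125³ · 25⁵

625¹ = 5^4; 125³ = 5^9; 25⁵ = 5^10
Combine exponents: 5^23

5^23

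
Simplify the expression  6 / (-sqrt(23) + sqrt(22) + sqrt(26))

Group as (sqrt(22) + sqrt(26)) - sqrt(23); multiply by (sqrt(22) + sqrt(26)) + sqrt(23), then rationalise the remaining surd.

(-150*sqrt(23) + 114*sqrt(26) + 162*sqrt(22) + 24*sqrt(3289))/1663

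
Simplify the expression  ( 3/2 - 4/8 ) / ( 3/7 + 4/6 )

21/23

Numerator: 3/2 - 4/8 = 1
Denominator: 3/7 + 4/6 = 23/21
Divide: (1) · (21/23) = 21/23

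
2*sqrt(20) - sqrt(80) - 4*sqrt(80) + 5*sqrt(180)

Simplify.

2*sqrt(20) = 4*sqrt(5); sqrt(80) = 4*sqrt(5); 4*sqrt(80) = 16*sqrt(5); 5*sqrt(180) = 30*sqrt(5)
Combine: (4 - 4 - 16 + 30)·sqrt(5) = 14*sqrt(5)

14*sqrt(5)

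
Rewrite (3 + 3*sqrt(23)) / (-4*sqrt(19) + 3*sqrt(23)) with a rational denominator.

(-12*sqrt(437) - 207 - 12*sqrt(19) - 9*sqrt(23))/97

Multiply numerator and denominator by 3*sqrt(23) + 4*sqrt(19).
Denominator becomes -97; numerator becomes 9*sqrt(23) + 12*sqrt(19) + 207 + 12*sqrt(437).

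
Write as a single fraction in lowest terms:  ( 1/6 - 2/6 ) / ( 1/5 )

-5/6

Numerator: 1/6 - 2/6 = -1/6
Denominator: 1/5 = 1/5
Divide: (-1/6) · (5) = -5/6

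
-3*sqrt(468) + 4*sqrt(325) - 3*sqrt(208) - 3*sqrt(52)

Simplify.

3*sqrt(468) = 18*sqrt(13); 4*sqrt(325) = 20*sqrt(13); 3*sqrt(208) = 12*sqrt(13); 3*sqrt(52) = 6*sqrt(13)
Combine: (-18 + 20 - 12 - 6)·sqrt(13) = -16*sqrt(13)

-16*sqrt(13)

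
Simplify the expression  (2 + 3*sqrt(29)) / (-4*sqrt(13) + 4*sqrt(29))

Multiply numerator and denominator by 4*sqrt(13) + 4*sqrt(29).
Denominator becomes 256; numerator becomes 8*sqrt(13) + 8*sqrt(29) + 12*sqrt(377) + 348.

(2*sqrt(13) + 2*sqrt(29) + 3*sqrt(377) + 87)/64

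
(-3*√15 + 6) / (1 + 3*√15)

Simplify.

(-141 + 21*√15)/134

Multiply numerator and denominator by -3*√15 + 1.
Denominator becomes -134; numerator becomes -21*√15 + 141.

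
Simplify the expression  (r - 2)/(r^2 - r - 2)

1/(r + 1)

Factor: r^2 - r - 2 = (r - 2)*(r + 1)
Cancel the common factor (r - 2).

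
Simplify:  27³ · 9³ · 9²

3^19

27³ = 3^9; 9³ = 3^6; 9² = 3^4
Combine exponents: 3^19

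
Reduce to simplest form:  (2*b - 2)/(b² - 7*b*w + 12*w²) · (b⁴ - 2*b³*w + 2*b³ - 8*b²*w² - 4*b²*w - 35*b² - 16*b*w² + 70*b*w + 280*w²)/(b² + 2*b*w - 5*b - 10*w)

(-2*b² - 12*b + 14)/(-b + 3*w)

Factor: 2*b - 2 = 2·(b - 1);  b² - 7*b*w + 12*w² = (b - 3*w)·(b - 4*w);  b⁴ - 2*b³*w + 2*b³ - 8*b²*w² - 4*b²*w - 35*b² - 16*b*w² + 70*b*w + 280*w² = (b + 7)·(b - 4*w)·(b - 5)·(b + 2*w);  b² + 2*b*w - 5*b - 10*w = (b - 5)·(b + 2*w)
Cancel the common factors (b - 5), (b - 4*w), (b + 2*w).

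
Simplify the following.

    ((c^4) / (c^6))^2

c^(-4)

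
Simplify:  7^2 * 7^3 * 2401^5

7^25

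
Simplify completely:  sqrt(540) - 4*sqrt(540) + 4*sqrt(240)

-2*sqrt(15)

sqrt(540) = 6*sqrt(15); 4*sqrt(540) = 24*sqrt(15); 4*sqrt(240) = 16*sqrt(15)
Combine: (6 - 24 + 16)·sqrt(15) = -2*sqrt(15)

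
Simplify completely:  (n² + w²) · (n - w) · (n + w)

n⁴ - w⁴

(n+w)(n-w) = n² - w²; continue pairing.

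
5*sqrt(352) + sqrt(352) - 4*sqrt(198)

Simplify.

12*sqrt(22)

5*sqrt(352) = 20*sqrt(22); sqrt(352) = 4*sqrt(22); 4*sqrt(198) = 12*sqrt(22)
Combine: (20 + 4 - 12)·sqrt(22) = 12*sqrt(22)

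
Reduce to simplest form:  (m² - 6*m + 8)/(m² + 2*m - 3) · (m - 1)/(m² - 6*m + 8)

Factor: m² - 6*m + 8 = (m - 2)·(m - 4);  m² + 2*m - 3 = (m - 1)·(m + 3);  m² - 6*m + 8 = (m - 4)·(m - 2)
Cancel the common factors (m - 2), (m - 1), (m - 4).

1/(m + 3)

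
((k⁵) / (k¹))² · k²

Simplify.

Inside the bracket: k⁴
Raise to the power 2: k⁸
Multiply by k²: add exponents.

k^10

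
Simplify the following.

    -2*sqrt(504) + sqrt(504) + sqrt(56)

-4*sqrt(14)

2*sqrt(504) = 12*sqrt(14); sqrt(504) = 6*sqrt(14); sqrt(56) = 2*sqrt(14)
Combine: (-12 + 6 + 2)·sqrt(14) = -4*sqrt(14)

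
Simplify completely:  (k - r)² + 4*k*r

(k + r)²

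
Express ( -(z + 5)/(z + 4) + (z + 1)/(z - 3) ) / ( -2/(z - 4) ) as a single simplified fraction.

(-3*z**2 - 7*z + 76)/(2*z**2 + 2*z - 24)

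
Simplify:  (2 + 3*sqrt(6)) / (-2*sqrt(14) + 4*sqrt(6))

(sqrt(14) + 2*sqrt(6) + 3*sqrt(21) + 18)/10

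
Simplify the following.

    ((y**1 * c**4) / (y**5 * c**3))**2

Inside the bracket: (y**-4) * c**1
Raise to the power 2: (y**-8) * c**2

c**2/y**8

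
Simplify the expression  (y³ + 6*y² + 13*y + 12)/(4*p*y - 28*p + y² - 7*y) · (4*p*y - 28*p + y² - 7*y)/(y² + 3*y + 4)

y + 3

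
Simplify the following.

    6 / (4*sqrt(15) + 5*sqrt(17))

(-24*sqrt(15) + 30*sqrt(17))/185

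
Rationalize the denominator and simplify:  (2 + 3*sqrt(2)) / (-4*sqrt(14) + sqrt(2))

(-12*sqrt(7) - 4*sqrt(14) - 3 - sqrt(2))/111

Multiply numerator and denominator by sqrt(2) + 4*sqrt(14).
Denominator becomes -222; numerator becomes 2*sqrt(2) + 6 + 8*sqrt(14) + 24*sqrt(7).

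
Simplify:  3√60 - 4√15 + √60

3√60 = 6*√15; 4√15 = 4*√15; √60 = 2*√15
Combine: (6 - 4 + 2)·√15 = 4*√15

4*√15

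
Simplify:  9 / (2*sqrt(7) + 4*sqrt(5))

Multiply numerator and denominator by -2*sqrt(7) + 4*sqrt(5).
Denominator becomes 52; numerator becomes -18*sqrt(7) + 36*sqrt(5).

(-9*sqrt(7) + 18*sqrt(5))/26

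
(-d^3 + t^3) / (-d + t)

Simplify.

d^2 + d*t + t^2

Factor as (a-b)(a^2+ab+b^2) with a=t, b=d.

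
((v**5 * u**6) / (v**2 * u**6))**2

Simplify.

Inside the bracket: v**3
Raise to the power 2: v**6

v**6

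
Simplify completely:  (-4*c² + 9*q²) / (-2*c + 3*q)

2*c + 3*q

Difference of squares: factor out (-2*c + 3*q).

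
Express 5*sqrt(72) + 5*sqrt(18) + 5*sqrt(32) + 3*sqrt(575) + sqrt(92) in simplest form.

5*sqrt(72) = 30*sqrt(2); 5*sqrt(18) = 15*sqrt(2); 5*sqrt(32) = 20*sqrt(2); 3*sqrt(575) = 15*sqrt(23); sqrt(92) = 2*sqrt(23)

17*sqrt(23) + 65*sqrt(2)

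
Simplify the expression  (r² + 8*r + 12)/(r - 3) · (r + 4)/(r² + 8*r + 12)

(r + 4)/(r - 3)

Factor: r² + 8*r + 12 = (r + 2)·(r + 6);  r² + 8*r + 12 = (r + 6)·(r + 2)
Cancel the common factors (r + 6), (r + 2).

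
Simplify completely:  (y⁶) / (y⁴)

y²

Quotient: y²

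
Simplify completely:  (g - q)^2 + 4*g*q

(g + q)^2

Expanding gives g^2 + 2*g*q + q^2, a perfect square.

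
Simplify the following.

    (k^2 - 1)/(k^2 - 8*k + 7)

(k + 1)/(k - 7)

Factor: k^2 - 1 = (k - 1)*(k + 1);  k^2 - 8*k + 7 = (k - 7)*(k - 1)
Cancel the common factor (k - 1).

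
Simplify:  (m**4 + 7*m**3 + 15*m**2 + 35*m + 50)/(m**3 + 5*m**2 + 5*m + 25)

m + 2

Factor: m**4 + 7*m**3 + 15*m**2 + 35*m + 50 = (m + 2)*(m + 5)*(m**2 + 5);  m**3 + 5*m**2 + 5*m + 25 = (m**2 + 5)*(m + 5)
Cancel the common factors (m**2 + 5), (m + 5).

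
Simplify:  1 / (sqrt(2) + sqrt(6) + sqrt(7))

(-4*sqrt(21) + sqrt(7) + 3*sqrt(6) + 11*sqrt(2))/47

Group as (sqrt(2) + sqrt(6)) + sqrt(7); multiply by (sqrt(2) + sqrt(6)) - sqrt(7), then rationalise the remaining surd.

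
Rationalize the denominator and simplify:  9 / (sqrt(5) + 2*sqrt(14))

Multiply numerator and denominator by -2*sqrt(14) + sqrt(5).
Denominator becomes -51; numerator becomes -18*sqrt(14) + 9*sqrt(5).

(-3*sqrt(5) + 6*sqrt(14))/17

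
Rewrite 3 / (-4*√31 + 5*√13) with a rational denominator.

(-4*√31 - 5*√13)/57

Multiply numerator and denominator by 5*√13 + 4*√31.
Denominator becomes -171; numerator becomes 15*√13 + 12*√31.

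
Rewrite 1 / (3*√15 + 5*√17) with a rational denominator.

Multiply numerator and denominator by -5*√17 + 3*√15.
Denominator becomes -290; numerator becomes -5*√17 + 3*√15.

(-3*√15 + 5*√17)/290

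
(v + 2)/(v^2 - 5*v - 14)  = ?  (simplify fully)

1/(v - 7)

Factor: v^2 - 5*v - 14 = (v - 7)*(v + 2)
Cancel the common factor (v + 2).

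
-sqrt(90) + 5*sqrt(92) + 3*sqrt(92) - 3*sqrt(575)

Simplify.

-3*sqrt(10) + sqrt(23)

sqrt(90) = 3*sqrt(10); 5*sqrt(92) = 10*sqrt(23); 3*sqrt(92) = 6*sqrt(23); 3*sqrt(575) = 15*sqrt(23)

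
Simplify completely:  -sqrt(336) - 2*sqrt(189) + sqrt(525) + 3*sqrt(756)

13*sqrt(21)

sqrt(336) = 4*sqrt(21); 2*sqrt(189) = 6*sqrt(21); sqrt(525) = 5*sqrt(21); 3*sqrt(756) = 18*sqrt(21)
Combine: (-4 - 6 + 5 + 18)·sqrt(21) = 13*sqrt(21)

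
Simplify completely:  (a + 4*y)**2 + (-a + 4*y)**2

2*a**2 + 32*y**2

Only the even-power cross terms survive.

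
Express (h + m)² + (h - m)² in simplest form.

2*h² + 2*m²

Only the even-power cross terms survive.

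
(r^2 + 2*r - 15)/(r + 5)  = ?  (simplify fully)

r - 3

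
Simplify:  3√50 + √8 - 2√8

3√50 = 15*√2; √8 = 2*√2; 2√8 = 4*√2
Combine: (15 + 2 - 4)·√2 = 13*√2

13*√2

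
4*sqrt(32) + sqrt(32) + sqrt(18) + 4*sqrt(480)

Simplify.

4*sqrt(32) = 16*sqrt(2); sqrt(32) = 4*sqrt(2); sqrt(18) = 3*sqrt(2); 4*sqrt(480) = 16*sqrt(30)

23*sqrt(2) + 16*sqrt(30)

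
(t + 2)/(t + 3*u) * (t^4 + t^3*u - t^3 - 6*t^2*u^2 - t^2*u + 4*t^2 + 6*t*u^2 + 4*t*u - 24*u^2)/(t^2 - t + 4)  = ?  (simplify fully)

Factor: t^4 + t^3*u - t^3 - 6*t^2*u^2 - t^2*u + 4*t^2 + 6*t*u^2 + 4*t*u - 24*u^2 = (t - 2*u)*(t^2 - t + 4)*(t + 3*u)
Cancel the common factors (t^2 - t + 4), (t + 3*u).

t^2 - 2*t*u + 2*t - 4*u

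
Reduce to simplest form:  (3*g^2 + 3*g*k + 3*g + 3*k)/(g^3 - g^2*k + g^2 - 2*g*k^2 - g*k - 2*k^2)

Factor: 3*g^2 + 3*g*k + 3*g + 3*k = 3*(g + k)*(g + 1);  g^3 - g^2*k + g^2 - 2*g*k^2 - g*k - 2*k^2 = (g + 1)*(g + k)*(g - 2*k)
Cancel the common factors (g + k), (g + 1).

3/(g - 2*k)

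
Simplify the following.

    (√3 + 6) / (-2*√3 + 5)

(17*√3 + 36)/13

Multiply numerator and denominator by 2*√3 + 5.
Denominator becomes 13; numerator becomes 17*√3 + 36.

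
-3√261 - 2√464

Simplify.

3√261 = 9*√29; 2√464 = 8*√29
Combine: (-9 - 8)·√29 = -17*√29

-17*√29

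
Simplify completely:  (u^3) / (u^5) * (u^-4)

u^(-6)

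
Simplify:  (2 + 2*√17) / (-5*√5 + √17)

Multiply numerator and denominator by √17 + 5*√5.
Denominator becomes -108; numerator becomes 2*√17 + 10*√5 + 34 + 10*√85.

(-5*√85 - 17 - 5*√5 - √17)/54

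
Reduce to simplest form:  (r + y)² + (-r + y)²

2*r² + 2*y²

Write as f(y,r) + f(y,-r) and expand.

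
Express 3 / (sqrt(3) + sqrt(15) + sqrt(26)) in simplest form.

Group as (sqrt(15) + sqrt(26)) + sqrt(3); multiply by (sqrt(15) + sqrt(26)) - sqrt(3), then rationalise the remaining surd.

(-9*sqrt(130) - 12*sqrt(26) + 21*sqrt(15) + 57*sqrt(3))/58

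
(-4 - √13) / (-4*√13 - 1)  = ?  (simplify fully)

Multiply numerator and denominator by -1 + 4*√13.
Denominator becomes -207; numerator becomes -15*√13 - 48.

(16 + 5*√13)/69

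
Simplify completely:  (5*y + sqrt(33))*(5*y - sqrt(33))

25*y^2 - 33

Product of conjugates: (P+Q)(P-Q) = P^2 - Q^2.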